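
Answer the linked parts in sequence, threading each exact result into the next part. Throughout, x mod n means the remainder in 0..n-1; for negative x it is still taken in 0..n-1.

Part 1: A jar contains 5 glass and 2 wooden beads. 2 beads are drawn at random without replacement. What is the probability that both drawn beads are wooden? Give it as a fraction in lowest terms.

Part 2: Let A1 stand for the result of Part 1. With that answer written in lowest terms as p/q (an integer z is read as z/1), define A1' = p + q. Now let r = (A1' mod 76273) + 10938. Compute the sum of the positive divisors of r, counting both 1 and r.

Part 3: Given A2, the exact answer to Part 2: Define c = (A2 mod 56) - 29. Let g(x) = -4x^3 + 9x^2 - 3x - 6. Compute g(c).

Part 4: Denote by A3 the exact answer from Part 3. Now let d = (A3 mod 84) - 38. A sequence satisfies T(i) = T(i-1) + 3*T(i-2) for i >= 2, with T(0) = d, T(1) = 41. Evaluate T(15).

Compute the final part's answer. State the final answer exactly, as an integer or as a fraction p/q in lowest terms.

Part 1: total draws C(7,2) = 21; favorable C(2,2) = 1; P = 1/21; answer 1/21
Part 2: A1 = 1/21; threaded value p + q = 22; r = 10960; 10960 = 2^4 * 5 * 137; sigma = (1 + 2 + 4 + 8 + 16) * (1 + 5) * (1 + 137) = 31 * 6 * 138 = 25668; answer 25668
Part 3: A2 = 25668; c = -9; -4*(-9)^3 + 9*(-9)^2 - 3*(-9)^1 - 6 = (2916) + (729) + (27) + (-6) = 3666; answer 3666
Part 4: A3 = 3666; d = 16; T(2) = 1*(41) + 3*(16) = 89; iterating: T(2)=89, T(3)=212, T(4)=479, T(5)=1115, T(6)=2552, T(7)=5897, T(8)=13553, T(9)=31244, T(10)=71903, T(11)=165635, T(12)=381344, T(13)=878249, T(14)=2022281, T(15)=4657028; answer 4657028

4657028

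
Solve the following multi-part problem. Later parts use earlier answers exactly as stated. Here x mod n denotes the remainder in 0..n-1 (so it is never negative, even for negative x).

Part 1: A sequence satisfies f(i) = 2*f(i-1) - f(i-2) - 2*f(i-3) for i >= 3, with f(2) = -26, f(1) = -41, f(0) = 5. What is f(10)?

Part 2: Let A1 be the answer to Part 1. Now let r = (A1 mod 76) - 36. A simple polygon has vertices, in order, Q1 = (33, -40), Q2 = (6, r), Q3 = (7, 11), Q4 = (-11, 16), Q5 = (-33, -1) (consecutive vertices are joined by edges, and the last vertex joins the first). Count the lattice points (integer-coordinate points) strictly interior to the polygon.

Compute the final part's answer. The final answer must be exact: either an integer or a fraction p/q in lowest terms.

Part 1: f(3) = 2*(-26) - 1*(-41) - 2*(5) = -21; iterating: f(3)=-21, f(4)=66, f(5)=205, f(6)=386, f(7)=435, f(8)=74, f(9)=-1059, f(10)=-3062; answer -3062
Part 2: A1 = -3062; r = 18; cross terms: (33*18 - 6*-40)=834, (6*11 - 7*18)=-60, (7*16 - -11*11)=233, (-11*-1 - -33*16)=539, (-33*-40 - 33*-1)=1353; twice the area = |2899| = 2899; area = 2899/2; boundary points = 1 + 1 + 1 + 1 + 3 = 7; strictly interior points = area - boundary/2 + 1 = 1447; answer 1447

1447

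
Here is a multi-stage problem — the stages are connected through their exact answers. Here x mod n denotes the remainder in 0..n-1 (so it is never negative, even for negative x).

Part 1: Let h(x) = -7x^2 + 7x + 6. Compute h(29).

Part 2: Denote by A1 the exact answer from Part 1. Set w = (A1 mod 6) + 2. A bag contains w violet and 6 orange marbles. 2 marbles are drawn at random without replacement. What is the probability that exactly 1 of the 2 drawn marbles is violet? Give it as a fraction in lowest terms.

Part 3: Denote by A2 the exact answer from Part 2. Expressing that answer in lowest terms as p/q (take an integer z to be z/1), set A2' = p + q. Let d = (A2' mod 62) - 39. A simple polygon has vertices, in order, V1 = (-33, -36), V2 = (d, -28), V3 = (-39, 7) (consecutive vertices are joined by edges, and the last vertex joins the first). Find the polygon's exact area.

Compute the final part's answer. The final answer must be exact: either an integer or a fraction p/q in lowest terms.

521/2

Part 1: -7*(29)^2 + 7*(29)^1 + 6 = (-5887) + (203) + (6) = -5678; answer -5678
Part 2: A1 = -5678; w = 6; total draws C(12,2) = 66; favorable C(6,1)*C(6,1) = 36; P = 6/11; answer 6/11
Part 3: A2 = 6/11; threaded value p + q = 17; d = -22; cross terms: (-33*-28 - -22*-36)=132, (-22*7 - -39*-28)=-1246, (-39*-36 - -33*7)=1635; twice the area = |521| = 521; area = 521/2; answer 521/2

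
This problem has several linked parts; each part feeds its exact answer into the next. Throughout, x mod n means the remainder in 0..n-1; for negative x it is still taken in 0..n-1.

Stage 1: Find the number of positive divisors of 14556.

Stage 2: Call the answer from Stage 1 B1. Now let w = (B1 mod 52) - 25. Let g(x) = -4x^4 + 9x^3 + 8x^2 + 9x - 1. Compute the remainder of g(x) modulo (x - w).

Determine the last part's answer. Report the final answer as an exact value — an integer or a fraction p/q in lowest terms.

Stage 1: 14556 = 2^2 * 3 * 1213; number of divisors = (2+1) * (1+1) * (1+1) = 12; answer 12
Stage 2: B1 = 12; w = -13; remainder = value at the root: -4*(-13)^4 + 9*(-13)^3 + 8*(-13)^2 + 9*(-13)^1 - 1 = (-114244) + (-19773) + (1352) + (-117) + (-1) = -132783; answer -132783

-132783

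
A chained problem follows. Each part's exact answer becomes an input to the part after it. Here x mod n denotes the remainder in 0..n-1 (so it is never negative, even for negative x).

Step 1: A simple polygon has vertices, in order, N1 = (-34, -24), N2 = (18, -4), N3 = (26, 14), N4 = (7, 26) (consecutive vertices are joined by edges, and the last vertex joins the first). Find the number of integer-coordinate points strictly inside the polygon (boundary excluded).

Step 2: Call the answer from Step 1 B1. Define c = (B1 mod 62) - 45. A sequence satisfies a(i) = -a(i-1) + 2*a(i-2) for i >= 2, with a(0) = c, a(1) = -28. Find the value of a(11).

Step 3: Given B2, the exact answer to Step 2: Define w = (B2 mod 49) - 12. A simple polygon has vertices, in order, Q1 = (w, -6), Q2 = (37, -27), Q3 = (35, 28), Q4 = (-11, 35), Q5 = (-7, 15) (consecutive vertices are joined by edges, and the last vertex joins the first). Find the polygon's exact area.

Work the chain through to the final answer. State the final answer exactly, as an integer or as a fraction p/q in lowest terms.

Step 1: cross terms: (-34*-4 - 18*-24)=568, (18*14 - 26*-4)=356, (26*26 - 7*14)=578, (7*-24 - -34*26)=716; twice the area = |2218| = 2218; area = 1109; boundary points = 4 + 2 + 1 + 1 = 8; strictly interior points = area - boundary/2 + 1 = 1106; answer 1106
Step 2: B1 = 1106; c = 7; a(2) = -1*(-28) + 2*(7) = 42; iterating: a(2)=42, a(3)=-98, a(4)=182, a(5)=-378, a(6)=742, a(7)=-1498, a(8)=2982, a(9)=-5978, a(10)=11942, a(11)=-23898; answer -23898
Step 3: B2 = -23898; w = 2; cross terms: (2*-27 - 37*-6)=168, (37*28 - 35*-27)=1981, (35*35 - -11*28)=1533, (-11*15 - -7*35)=80, (-7*-6 - 2*15)=12; twice the area = |3774| = 3774; area = 1887; answer 1887

1887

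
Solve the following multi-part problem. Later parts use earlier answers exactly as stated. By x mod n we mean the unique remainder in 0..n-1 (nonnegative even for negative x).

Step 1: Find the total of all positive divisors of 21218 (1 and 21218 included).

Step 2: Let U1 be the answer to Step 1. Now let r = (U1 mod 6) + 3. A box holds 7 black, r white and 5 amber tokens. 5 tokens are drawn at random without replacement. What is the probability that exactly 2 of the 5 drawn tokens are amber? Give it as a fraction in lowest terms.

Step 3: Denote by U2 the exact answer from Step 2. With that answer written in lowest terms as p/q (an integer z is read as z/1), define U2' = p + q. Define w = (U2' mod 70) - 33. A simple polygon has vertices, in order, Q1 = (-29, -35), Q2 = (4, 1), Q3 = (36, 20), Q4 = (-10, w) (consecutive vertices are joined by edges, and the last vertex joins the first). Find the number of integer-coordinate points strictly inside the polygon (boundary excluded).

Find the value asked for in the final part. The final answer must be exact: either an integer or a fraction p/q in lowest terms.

Step 1: 21218 = 2 * 103^2; sigma = (1 + 2) * (1 + 103 + 10609) = 3 * 10713 = 32139; answer 32139
Step 2: U1 = 32139; r = 6; total draws C(18,5) = 8568; favorable C(5,2)*C(13,3) = 2860; P = 715/2142; answer 715/2142
Step 3: U2 = 715/2142; threaded value p + q = 2857; w = 24; cross terms: (-29*1 - 4*-35)=111, (4*20 - 36*1)=44, (36*24 - -10*20)=1064, (-10*-35 - -29*24)=1046; twice the area = |2265| = 2265; area = 2265/2; boundary points = 3 + 1 + 2 + 1 = 7; strictly interior points = area - boundary/2 + 1 = 1130; answer 1130

1130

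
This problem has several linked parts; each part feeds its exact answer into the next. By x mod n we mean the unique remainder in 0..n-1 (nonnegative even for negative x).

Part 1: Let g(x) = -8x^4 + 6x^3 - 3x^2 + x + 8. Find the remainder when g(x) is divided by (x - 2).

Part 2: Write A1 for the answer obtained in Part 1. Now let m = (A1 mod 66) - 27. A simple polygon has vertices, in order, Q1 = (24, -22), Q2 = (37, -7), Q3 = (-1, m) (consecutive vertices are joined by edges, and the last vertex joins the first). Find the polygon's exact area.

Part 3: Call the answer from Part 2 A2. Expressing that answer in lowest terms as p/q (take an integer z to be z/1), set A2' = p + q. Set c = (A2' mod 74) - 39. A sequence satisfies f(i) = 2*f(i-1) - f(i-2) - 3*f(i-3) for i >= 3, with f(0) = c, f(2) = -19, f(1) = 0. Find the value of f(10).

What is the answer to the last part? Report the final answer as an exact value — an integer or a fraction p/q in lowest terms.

Part 1: remainder = value at the root: -8*(2)^4 + 6*(2)^3 - 3*(2)^2 + 1*(2)^1 + 8 = (-128) + (48) + (-12) + (2) + (8) = -82; answer -82
Part 2: A1 = -82; m = 23; cross terms: (24*-7 - 37*-22)=646, (37*23 - -1*-7)=844, (-1*-22 - 24*23)=-530; twice the area = |960| = 960; area = 480; answer 480
Part 3: A2 = 480; threaded value p + q = 481; c = -2; f(3) = 2*(-19) - 1*(0) - 3*(-2) = -32; iterating: f(3)=-32, f(4)=-45, f(5)=-1, f(6)=139, f(7)=414, f(8)=692, f(9)=553, f(10)=-828; answer -828

-828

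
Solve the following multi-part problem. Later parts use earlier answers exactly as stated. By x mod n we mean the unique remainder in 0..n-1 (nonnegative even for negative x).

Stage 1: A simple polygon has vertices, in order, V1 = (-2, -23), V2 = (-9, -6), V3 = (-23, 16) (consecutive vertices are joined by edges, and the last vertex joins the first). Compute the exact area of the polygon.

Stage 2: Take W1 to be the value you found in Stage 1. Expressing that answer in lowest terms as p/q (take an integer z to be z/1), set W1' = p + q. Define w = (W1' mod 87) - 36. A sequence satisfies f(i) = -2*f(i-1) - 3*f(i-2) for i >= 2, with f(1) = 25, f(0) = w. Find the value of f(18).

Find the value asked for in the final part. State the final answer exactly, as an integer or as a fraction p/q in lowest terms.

432409

Stage 1: cross terms: (-2*-6 - -9*-23)=-195, (-9*16 - -23*-6)=-282, (-23*-23 - -2*16)=561; twice the area = |84| = 84; area = 42; answer 42
Stage 2: W1 = 42; threaded value p + q = 43; w = 7; f(2) = -2*(25) - 3*(7) = -71; iterating: f(2)=-71, f(3)=67, f(4)=79, f(5)=-359, f(6)=481, f(7)=115, f(8)=-1673, f(9)=3001, f(10)=-983, f(11)=-7037, f(12)=17023, f(13)=-12935, f(14)=-25199, f(15)=89203, f(16)=-102809, f(17)=-61991, f(18)=432409; answer 432409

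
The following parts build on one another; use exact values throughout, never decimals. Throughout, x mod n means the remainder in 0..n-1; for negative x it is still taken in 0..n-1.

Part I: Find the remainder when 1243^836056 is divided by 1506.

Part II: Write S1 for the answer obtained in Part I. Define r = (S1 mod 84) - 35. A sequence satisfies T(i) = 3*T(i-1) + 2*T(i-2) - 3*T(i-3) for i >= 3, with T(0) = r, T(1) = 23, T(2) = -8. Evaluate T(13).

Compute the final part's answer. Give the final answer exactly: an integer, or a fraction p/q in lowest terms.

Part I: squarings mod 1506: 1243^1=1243, 1243^2=1399, 1243^4=907, 1243^8=373, 1243^16=577, 1243^32=103, 1243^64=67, 1243^128=1477, 1243^256=841, 1243^512=967, 1243^1024=1369, 1243^2048=697, 1243^4096=877, 1243^8192=1069, 1243^16384=1213, 1243^32768=7, 1243^65536=49, 1243^131072=895, 1243^262144=1339, 1243^524288=781; 1243^836056 = 1243^8 * 1243^16 * 1243^64 * 1243^128 * 1243^256 * 1243^16384 * 1243^32768 * 1243^262144 * 1243^524288 = 949 (mod 1506); answer 949
Part II: S1 = 949; r = -10; T(3) = 3*(-8) + 2*(23) - 3*(-10) = 52; iterating: T(3)=52, T(4)=71, T(5)=341, T(6)=1009, T(7)=3496, T(8)=11483, T(9)=38414, T(10)=127720, T(11)=425539, T(12)=1416815, T(13)=4718363; answer 4718363

4718363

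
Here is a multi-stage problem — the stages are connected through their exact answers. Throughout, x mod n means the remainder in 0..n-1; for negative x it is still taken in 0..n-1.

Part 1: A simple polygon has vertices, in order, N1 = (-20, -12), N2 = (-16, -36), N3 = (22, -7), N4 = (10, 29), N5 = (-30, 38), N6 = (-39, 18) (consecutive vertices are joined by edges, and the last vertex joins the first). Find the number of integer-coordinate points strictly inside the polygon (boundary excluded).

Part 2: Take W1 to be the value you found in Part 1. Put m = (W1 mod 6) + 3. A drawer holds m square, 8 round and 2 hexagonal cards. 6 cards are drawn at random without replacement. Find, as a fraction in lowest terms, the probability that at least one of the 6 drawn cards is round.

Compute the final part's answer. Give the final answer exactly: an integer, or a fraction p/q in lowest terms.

285/286

Part 1: cross terms: (-20*-36 - -16*-12)=528, (-16*-7 - 22*-36)=904, (22*29 - 10*-7)=708, (10*38 - -30*29)=1250, (-30*18 - -39*38)=942, (-39*-12 - -20*18)=828; twice the area = |5160| = 5160; area = 2580; boundary points = 4 + 1 + 12 + 1 + 1 + 1 = 20; strictly interior points = area - boundary/2 + 1 = 2571; answer 2571
Part 2: W1 = 2571; m = 6; total draws C(16,6) = 8008; complement C(8,6) = 28; favorable 8008 - 28 = 7980; P = 285/286; answer 285/286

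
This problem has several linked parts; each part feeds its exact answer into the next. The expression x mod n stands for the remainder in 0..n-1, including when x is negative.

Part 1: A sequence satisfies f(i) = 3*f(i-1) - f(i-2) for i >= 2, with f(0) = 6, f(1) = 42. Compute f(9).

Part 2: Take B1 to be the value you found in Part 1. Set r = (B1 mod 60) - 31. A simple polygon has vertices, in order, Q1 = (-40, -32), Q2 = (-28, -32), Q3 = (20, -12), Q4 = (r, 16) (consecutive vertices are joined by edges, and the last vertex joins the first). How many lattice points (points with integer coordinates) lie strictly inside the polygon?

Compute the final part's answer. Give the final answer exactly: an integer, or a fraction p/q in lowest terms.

Part 1: f(2) = 3*(42) - 1*(6) = 120; iterating: f(2)=120, f(3)=318, f(4)=834, f(5)=2184, f(6)=5718, f(7)=14970, f(8)=39192, f(9)=102606; answer 102606
Part 2: B1 = 102606; r = -25; cross terms: (-40*-32 - -28*-32)=384, (-28*-12 - 20*-32)=976, (20*16 - -25*-12)=20, (-25*-32 - -40*16)=1440; twice the area = |2820| = 2820; area = 1410; boundary points = 12 + 4 + 1 + 3 = 20; strictly interior points = area - boundary/2 + 1 = 1401; answer 1401

1401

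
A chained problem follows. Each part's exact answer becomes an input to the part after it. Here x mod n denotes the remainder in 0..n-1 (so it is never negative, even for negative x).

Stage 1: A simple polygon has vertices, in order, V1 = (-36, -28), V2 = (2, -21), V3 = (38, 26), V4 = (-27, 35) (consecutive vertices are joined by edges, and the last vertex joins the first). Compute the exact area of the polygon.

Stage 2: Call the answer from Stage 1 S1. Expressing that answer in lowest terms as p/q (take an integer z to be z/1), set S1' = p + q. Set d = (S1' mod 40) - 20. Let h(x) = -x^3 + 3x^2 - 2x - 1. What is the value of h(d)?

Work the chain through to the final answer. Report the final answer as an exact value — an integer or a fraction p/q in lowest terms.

Stage 1: cross terms: (-36*-21 - 2*-28)=812, (2*26 - 38*-21)=850, (38*35 - -27*26)=2032, (-27*-28 - -36*35)=2016; twice the area = |5710| = 5710; area = 2855; answer 2855
Stage 2: S1 = 2855; threaded value p + q = 2856; d = -4; -1*(-4)^3 + 3*(-4)^2 - 2*(-4)^1 - 1 = (64) + (48) + (8) + (-1) = 119; answer 119

119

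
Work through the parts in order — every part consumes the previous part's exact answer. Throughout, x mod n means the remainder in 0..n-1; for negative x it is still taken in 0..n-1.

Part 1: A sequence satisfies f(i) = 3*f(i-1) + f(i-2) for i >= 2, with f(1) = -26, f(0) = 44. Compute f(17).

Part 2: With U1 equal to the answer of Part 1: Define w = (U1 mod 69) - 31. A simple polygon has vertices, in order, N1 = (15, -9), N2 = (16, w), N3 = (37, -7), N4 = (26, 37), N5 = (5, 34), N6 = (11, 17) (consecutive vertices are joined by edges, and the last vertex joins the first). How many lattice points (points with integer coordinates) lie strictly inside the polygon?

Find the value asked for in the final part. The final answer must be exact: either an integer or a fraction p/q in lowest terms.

877

Part 1: f(2) = 3*(-26) + 1*(44) = -34; iterating: f(2)=-34, f(3)=-128, f(4)=-418, f(5)=-1382, f(6)=-4564, f(7)=-15074, f(8)=-49786, f(9)=-164432, f(10)=-543082, f(11)=-1793678, f(12)=-5924116, f(13)=-19566026, f(14)=-64622194, f(15)=-213432608, f(16)=-704920018, f(17)=-2328192662; answer -2328192662
Part 2: U1 = -2328192662; w = -6; cross terms: (15*-6 - 16*-9)=54, (16*-7 - 37*-6)=110, (37*37 - 26*-7)=1551, (26*34 - 5*37)=699, (5*17 - 11*34)=-289, (11*-9 - 15*17)=-354; twice the area = |1771| = 1771; area = 1771/2; boundary points = 1 + 1 + 11 + 3 + 1 + 2 = 19; strictly interior points = area - boundary/2 + 1 = 877; answer 877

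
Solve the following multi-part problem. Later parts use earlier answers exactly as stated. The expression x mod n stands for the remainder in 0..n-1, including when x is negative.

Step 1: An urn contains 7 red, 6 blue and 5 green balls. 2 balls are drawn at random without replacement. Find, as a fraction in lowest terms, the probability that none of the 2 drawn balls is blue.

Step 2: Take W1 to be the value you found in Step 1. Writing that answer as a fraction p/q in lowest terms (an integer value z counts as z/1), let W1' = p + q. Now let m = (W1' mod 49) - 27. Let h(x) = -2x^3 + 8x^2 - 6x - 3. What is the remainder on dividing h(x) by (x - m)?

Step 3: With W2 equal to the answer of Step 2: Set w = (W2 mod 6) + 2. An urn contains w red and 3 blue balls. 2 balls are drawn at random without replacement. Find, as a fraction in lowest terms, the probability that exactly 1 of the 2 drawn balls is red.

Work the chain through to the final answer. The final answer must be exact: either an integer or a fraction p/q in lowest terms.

Step 1: total draws C(18,2) = 153; favorable C(12,2) = 66; P = 22/51; answer 22/51
Step 2: W1 = 22/51; threaded value p + q = 73; m = -3; remainder = value at the root: -2*(-3)^3 + 8*(-3)^2 - 6*(-3)^1 - 3 = (54) + (72) + (18) + (-3) = 141; answer 141
Step 3: W2 = 141; w = 5; total draws C(8,2) = 28; favorable C(5,1)*C(3,1) = 15; P = 15/28; answer 15/28

15/28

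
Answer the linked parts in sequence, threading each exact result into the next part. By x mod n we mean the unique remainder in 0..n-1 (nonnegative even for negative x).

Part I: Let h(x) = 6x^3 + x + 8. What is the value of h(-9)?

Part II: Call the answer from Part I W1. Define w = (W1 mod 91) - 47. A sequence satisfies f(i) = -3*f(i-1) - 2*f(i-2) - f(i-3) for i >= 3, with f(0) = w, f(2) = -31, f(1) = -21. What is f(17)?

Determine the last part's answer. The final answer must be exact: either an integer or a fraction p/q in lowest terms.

Part I: 6*(-9)^3 + 1*(-9)^1 + 8 = (-4374) + (-9) + (8) = -4375; answer -4375
Part II: W1 = -4375; w = 37; f(3) = -3*(-31) - 2*(-21) - 1*(37) = 98; iterating: f(3)=98, f(4)=-211, f(5)=468, f(6)=-1080, f(7)=2515, f(8)=-5853, f(9)=13609, f(10)=-31636, f(11)=73543, f(12)=-170966, f(13)=397448, f(14)=-923955, f(15)=2147935, f(16)=-4993343, f(17)=11608114; answer 11608114

11608114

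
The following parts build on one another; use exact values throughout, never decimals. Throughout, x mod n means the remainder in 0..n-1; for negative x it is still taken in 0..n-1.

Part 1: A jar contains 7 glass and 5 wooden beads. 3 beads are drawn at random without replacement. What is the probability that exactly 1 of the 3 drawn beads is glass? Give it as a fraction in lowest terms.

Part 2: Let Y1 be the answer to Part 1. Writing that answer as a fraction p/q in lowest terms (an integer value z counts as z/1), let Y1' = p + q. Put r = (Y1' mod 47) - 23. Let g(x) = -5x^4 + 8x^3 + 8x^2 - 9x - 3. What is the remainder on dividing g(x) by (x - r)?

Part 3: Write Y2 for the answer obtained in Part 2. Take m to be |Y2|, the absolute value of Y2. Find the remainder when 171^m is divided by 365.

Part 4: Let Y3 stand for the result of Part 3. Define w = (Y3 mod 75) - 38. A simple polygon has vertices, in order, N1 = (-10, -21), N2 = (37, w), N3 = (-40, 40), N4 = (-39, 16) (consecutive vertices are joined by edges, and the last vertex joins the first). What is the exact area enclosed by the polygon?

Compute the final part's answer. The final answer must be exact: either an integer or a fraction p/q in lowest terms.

2498

Part 1: total draws C(12,3) = 220; favorable C(7,1)*C(5,2) = 70; P = 7/22; answer 7/22
Part 2: Y1 = 7/22; threaded value p + q = 29; r = 6; remainder = value at the root: -5*(6)^4 + 8*(6)^3 + 8*(6)^2 - 9*(6)^1 - 3 = (-6480) + (1728) + (288) + (-54) + (-3) = -4521; answer -4521
Part 3: Y2 = -4521; m = 4521; squarings mod 365: 171^1=171, 171^2=41, 171^4=221, 171^8=296, 171^16=16, 171^32=256, 171^64=201, 171^128=251, 171^256=221, 171^512=296, 171^1024=16, 171^2048=256, 171^4096=201; 171^4521 = 171^1 * 171^8 * 171^32 * 171^128 * 171^256 * 171^4096 = 216 (mod 365); answer 216
Part 4: Y3 = 216; w = 28; cross terms: (-10*28 - 37*-21)=497, (37*40 - -40*28)=2600, (-40*16 - -39*40)=920, (-39*-21 - -10*16)=979; twice the area = |4996| = 4996; area = 2498; answer 2498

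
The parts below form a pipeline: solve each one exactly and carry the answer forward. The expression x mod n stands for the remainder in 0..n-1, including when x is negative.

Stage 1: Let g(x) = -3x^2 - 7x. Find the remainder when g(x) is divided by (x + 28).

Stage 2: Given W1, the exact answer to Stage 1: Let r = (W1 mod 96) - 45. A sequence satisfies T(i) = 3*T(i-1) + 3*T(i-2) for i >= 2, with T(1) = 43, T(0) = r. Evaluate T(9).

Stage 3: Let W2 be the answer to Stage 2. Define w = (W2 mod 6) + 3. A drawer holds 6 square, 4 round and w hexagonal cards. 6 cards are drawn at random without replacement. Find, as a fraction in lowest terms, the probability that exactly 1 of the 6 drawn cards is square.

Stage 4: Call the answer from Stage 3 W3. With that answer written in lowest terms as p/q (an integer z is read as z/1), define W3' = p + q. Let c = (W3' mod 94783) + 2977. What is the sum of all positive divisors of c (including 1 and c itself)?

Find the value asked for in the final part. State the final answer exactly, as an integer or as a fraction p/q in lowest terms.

Stage 1: remainder = value at the root: -3*(-28)^2 - 7*(-28)^1 = (-2352) + (196) = -2156; answer -2156
Stage 2: W1 = -2156; r = 7; T(2) = 3*(43) + 3*(7) = 150; iterating: T(2)=150, T(3)=579, T(4)=2187, T(5)=8298, T(6)=31455, T(7)=119259, T(8)=452142, T(9)=1714203; answer 1714203
Stage 3: W2 = 1714203; w = 6; total draws C(16,6) = 8008; favorable C(6,1)*C(10,5) = 1512; P = 27/143; answer 27/143
Stage 4: W3 = 27/143; threaded value p + q = 170; c = 3147; 3147 = 3 * 1049; sigma = (1 + 3) * (1 + 1049) = 4 * 1050 = 4200; answer 4200

4200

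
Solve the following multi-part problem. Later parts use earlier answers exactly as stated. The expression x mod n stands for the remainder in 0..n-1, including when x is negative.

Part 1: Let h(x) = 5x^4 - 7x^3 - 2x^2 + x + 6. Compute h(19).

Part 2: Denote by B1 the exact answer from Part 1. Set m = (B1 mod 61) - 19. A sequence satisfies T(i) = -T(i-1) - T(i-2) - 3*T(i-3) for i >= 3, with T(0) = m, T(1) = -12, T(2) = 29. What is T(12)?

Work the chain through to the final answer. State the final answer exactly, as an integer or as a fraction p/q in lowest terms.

2491

Part 1: 5*(19)^4 - 7*(19)^3 - 2*(19)^2 + 1*(19)^1 + 6 = (651605) + (-48013) + (-722) + (19) + (6) = 602895; answer 602895
Part 2: B1 = 602895; m = 13; T(3) = -1*(29) - 1*(-12) - 3*(13) = -56; iterating: T(3)=-56, T(4)=63, T(5)=-94, T(6)=199, T(7)=-294, T(8)=377, T(9)=-680, T(10)=1185, T(11)=-1636, T(12)=2491; answer 2491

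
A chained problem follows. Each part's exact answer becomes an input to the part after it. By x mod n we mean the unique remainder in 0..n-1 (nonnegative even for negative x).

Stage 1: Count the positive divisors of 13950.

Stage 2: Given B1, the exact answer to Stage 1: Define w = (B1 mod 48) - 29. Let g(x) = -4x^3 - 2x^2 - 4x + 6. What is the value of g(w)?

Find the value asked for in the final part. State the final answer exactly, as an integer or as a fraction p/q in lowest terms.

-1492

Stage 1: 13950 = 2 * 3^2 * 5^2 * 31; number of divisors = (1+1) * (2+1) * (2+1) * (1+1) = 36; answer 36
Stage 2: B1 = 36; w = 7; -4*(7)^3 - 2*(7)^2 - 4*(7)^1 + 6 = (-1372) + (-98) + (-28) + (6) = -1492; answer -1492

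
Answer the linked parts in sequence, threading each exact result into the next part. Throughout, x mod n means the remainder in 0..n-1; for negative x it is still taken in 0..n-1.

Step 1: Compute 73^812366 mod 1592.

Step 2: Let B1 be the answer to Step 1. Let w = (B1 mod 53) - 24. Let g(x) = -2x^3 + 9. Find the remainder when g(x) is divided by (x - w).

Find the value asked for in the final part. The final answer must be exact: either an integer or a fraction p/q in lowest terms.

137

Step 1: squarings mod 1592: 73^1=73, 73^2=553, 73^4=145, 73^8=329, 73^16=1577, 73^32=225, 73^64=1273, 73^128=1465, 73^256=209, 73^512=697, 73^1024=249, 73^2048=1505, 73^4096=1201, 73^8192=49, 73^16384=809, 73^32768=169, 73^65536=1497, 73^131072=1065, 73^262144=721, 73^524288=849; 73^812366 = 73^2 * 73^4 * 73^8 * 73^64 * 73^256 * 73^1024 * 73^8192 * 73^16384 * 73^262144 * 73^524288 = 1345 (mod 1592); answer 1345
Step 2: B1 = 1345; w = -4; remainder = value at the root: -2*(-4)^3 + 9 = (128) + (9) = 137; answer 137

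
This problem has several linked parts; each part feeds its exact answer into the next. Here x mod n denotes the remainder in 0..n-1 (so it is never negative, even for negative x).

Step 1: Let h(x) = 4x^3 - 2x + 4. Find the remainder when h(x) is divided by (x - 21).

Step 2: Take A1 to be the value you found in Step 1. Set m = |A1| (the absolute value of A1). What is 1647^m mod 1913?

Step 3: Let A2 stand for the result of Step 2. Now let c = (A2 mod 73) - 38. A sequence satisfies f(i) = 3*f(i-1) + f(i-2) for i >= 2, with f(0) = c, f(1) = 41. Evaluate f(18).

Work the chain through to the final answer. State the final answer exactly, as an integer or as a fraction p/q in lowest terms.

19358425410

Step 1: remainder = value at the root: 4*(21)^3 - 2*(21)^1 + 4 = (37044) + (-42) + (4) = 37006; answer 37006
Step 2: A1 = 37006; m = 37006; squarings mod 1913: 1647^1=1647, 1647^2=1888, 1647^4=625, 1647^8=373, 1647^16=1393, 1647^32=667, 1647^64=1073, 1647^128=1616, 1647^256=211, 1647^512=522, 1647^1024=838, 1647^2048=173, 1647^4096=1234, 1647^8192=8, 1647^16384=64, 1647^32768=270; 1647^37006 = 1647^2 * 1647^4 * 1647^8 * 1647^128 * 1647^4096 * 1647^32768 = 1322 (mod 1913); answer 1322
Step 3: A2 = 1322; c = -30; f(2) = 3*(41) + 1*(-30) = 93; iterating: f(2)=93, f(3)=320, f(4)=1053, f(5)=3479, f(6)=11490, f(7)=37949, f(8)=125337, f(9)=413960, f(10)=1367217, f(11)=4515611, f(12)=14914050, f(13)=49257761, f(14)=162687333, f(15)=537319760, f(16)=1774646613, f(17)=5861259599, f(18)=19358425410; answer 19358425410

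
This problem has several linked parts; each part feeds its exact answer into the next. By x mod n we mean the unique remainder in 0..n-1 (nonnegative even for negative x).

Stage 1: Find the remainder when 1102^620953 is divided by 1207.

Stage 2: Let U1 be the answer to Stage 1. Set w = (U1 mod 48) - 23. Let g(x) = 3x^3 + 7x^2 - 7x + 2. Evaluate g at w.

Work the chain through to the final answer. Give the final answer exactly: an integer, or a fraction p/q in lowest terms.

-163

Stage 1: squarings mod 1207: 1102^1=1102, 1102^2=162, 1102^4=897, 1102^8=747, 1102^16=375, 1102^32=613, 1102^64=392, 1102^128=375, 1102^256=613, 1102^512=392, 1102^1024=375, 1102^2048=613, 1102^4096=392, 1102^8192=375, 1102^16384=613, 1102^32768=392, 1102^65536=375, 1102^131072=613, 1102^262144=392, 1102^524288=375; 1102^620953 = 1102^1 * 1102^8 * 1102^16 * 1102^128 * 1102^256 * 1102^2048 * 1102^4096 * 1102^8192 * 1102^16384 * 1102^65536 * 1102^524288 = 258 (mod 1207); answer 258
Stage 2: U1 = 258; w = -5; 3*(-5)^3 + 7*(-5)^2 - 7*(-5)^1 + 2 = (-375) + (175) + (35) + (2) = -163; answer -163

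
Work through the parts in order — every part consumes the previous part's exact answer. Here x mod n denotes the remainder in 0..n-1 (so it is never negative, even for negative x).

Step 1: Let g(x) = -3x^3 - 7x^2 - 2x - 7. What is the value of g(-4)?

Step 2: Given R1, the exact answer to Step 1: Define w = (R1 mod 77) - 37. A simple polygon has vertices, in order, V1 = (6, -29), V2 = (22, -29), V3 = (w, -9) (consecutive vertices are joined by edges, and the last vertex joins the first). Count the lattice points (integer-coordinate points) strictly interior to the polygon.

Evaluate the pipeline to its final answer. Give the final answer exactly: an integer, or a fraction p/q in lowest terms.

150

Step 1: -3*(-4)^3 - 7*(-4)^2 - 2*(-4)^1 - 7 = (192) + (-112) + (8) + (-7) = 81; answer 81
Step 2: R1 = 81; w = -33; cross terms: (6*-29 - 22*-29)=464, (22*-9 - -33*-29)=-1155, (-33*-29 - 6*-9)=1011; twice the area = |320| = 320; area = 160; boundary points = 16 + 5 + 1 = 22; strictly interior points = area - boundary/2 + 1 = 150; answer 150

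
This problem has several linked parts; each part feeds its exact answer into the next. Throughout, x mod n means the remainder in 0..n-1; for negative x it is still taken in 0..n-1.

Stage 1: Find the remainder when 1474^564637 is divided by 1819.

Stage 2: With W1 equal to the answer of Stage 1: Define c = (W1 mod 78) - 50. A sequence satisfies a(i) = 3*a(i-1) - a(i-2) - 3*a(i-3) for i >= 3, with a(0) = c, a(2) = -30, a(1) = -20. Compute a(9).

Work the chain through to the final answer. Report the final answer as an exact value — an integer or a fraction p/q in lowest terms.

Stage 1: squarings mod 1819: 1474^1=1474, 1474^2=790, 1474^4=183, 1474^8=747, 1474^16=1395, 1474^32=1514, 1474^64=256, 1474^128=52, 1474^256=885, 1474^512=1055, 1474^1024=1616, 1474^2048=1191, 1474^4096=1480, 1474^8192=324, 1474^16384=1293, 1474^32768=188, 1474^65536=783, 1474^131072=86, 1474^262144=120, 1474^524288=1667; 1474^564637 = 1474^1 * 1474^4 * 1474^8 * 1474^16 * 1474^128 * 1474^256 * 1474^1024 * 1474^2048 * 1474^4096 * 1474^32768 * 1474^524288 = 1425 (mod 1819); answer 1425
Stage 2: W1 = 1425; c = -29; a(3) = 3*(-30) - 1*(-20) - 3*(-29) = 17; iterating: a(3)=17, a(4)=141, a(5)=496, a(6)=1296, a(7)=2969, a(8)=6123, a(9)=11512; answer 11512

11512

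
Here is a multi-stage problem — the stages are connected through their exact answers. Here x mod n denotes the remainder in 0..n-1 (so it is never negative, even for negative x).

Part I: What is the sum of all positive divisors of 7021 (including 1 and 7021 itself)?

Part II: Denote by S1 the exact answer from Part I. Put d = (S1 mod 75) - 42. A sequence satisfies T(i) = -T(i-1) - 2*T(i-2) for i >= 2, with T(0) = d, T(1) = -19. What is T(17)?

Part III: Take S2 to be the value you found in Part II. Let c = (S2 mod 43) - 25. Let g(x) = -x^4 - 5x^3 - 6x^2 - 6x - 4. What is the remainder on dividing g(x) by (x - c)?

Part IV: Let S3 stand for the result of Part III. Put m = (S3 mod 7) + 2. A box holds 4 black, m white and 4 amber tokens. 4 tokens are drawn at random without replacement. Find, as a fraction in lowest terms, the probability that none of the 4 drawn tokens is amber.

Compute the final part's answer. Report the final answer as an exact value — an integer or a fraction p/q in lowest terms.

Part I: 7021 = 7 * 17 * 59; sigma = (1 + 7) * (1 + 17) * (1 + 59) = 8 * 18 * 60 = 8640; answer 8640
Part II: S1 = 8640; d = -27; T(2) = -1*(-19) - 2*(-27) = 73; iterating: T(2)=73, T(3)=-35, T(4)=-111, T(5)=181, T(6)=41, T(7)=-403, T(8)=321, T(9)=485, T(10)=-1127, T(11)=157, T(12)=2097, T(13)=-2411, T(14)=-1783, T(15)=6605, T(16)=-3039, T(17)=-10171; answer -10171
Part III: S2 = -10171; c = -5; remainder = value at the root: -1*(-5)^4 - 5*(-5)^3 - 6*(-5)^2 - 6*(-5)^1 - 4 = (-625) + (625) + (-150) + (30) + (-4) = -124; answer -124
Part IV: S3 = -124; m = 4; total draws C(12,4) = 495; favorable C(8,4) = 70; P = 14/99; answer 14/99

14/99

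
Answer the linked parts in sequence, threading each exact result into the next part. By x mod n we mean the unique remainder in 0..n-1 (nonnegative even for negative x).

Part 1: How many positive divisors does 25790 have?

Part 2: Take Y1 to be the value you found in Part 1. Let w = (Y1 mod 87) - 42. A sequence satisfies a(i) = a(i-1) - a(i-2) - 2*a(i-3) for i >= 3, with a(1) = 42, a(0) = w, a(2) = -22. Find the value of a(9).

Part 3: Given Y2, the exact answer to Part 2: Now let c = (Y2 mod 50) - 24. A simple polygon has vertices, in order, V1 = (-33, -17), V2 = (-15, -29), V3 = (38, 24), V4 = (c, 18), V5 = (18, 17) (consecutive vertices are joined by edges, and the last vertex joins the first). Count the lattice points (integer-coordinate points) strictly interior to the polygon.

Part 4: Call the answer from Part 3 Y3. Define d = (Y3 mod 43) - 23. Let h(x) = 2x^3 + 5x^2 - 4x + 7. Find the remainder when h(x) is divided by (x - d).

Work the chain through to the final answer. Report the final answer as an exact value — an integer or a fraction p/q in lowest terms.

Part 1: 25790 = 2 * 5 * 2579; number of divisors = (1+1) * (1+1) * (1+1) = 8; answer 8
Part 2: Y1 = 8; w = -34; a(3) = 1*(-22) - 1*(42) - 2*(-34) = 4; iterating: a(3)=4, a(4)=-58, a(5)=-18, a(6)=32, a(7)=166, a(8)=170, a(9)=-60; answer -60
Part 3: Y2 = -60; c = 16; cross terms: (-33*-29 - -15*-17)=702, (-15*24 - 38*-29)=742, (38*18 - 16*24)=300, (16*17 - 18*18)=-52, (18*-17 - -33*17)=255; twice the area = |1947| = 1947; area = 1947/2; boundary points = 6 + 53 + 2 + 1 + 17 = 79; strictly interior points = area - boundary/2 + 1 = 935; answer 935
Part 4: Y3 = 935; d = 9; remainder = value at the root: 2*(9)^3 + 5*(9)^2 - 4*(9)^1 + 7 = (1458) + (405) + (-36) + (7) = 1834; answer 1834

1834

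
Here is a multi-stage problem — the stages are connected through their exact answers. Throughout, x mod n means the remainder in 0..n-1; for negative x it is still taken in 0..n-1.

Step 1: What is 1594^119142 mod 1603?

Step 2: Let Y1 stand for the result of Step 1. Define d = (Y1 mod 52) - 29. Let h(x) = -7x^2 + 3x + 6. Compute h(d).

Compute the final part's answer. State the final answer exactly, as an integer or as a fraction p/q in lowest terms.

Step 1: squarings mod 1603: 1594^1=1594, 1594^2=81, 1594^4=149, 1594^8=1362, 1594^16=373, 1594^32=1271, 1594^64=1220, 1594^128=816, 1594^256=611, 1594^512=1425, 1594^1024=1227, 1594^2048=312, 1594^4096=1164, 1594^8192=361, 1594^16384=478, 1594^32768=858, 1594^65536=387; 1594^119142 = 1594^2 * 1594^4 * 1594^32 * 1594^64 * 1594^256 * 1594^4096 * 1594^16384 * 1594^32768 * 1594^65536 = 960 (mod 1603); answer 960
Step 2: Y1 = 960; d = -5; -7*(-5)^2 + 3*(-5)^1 + 6 = (-175) + (-15) + (6) = -184; answer -184

-184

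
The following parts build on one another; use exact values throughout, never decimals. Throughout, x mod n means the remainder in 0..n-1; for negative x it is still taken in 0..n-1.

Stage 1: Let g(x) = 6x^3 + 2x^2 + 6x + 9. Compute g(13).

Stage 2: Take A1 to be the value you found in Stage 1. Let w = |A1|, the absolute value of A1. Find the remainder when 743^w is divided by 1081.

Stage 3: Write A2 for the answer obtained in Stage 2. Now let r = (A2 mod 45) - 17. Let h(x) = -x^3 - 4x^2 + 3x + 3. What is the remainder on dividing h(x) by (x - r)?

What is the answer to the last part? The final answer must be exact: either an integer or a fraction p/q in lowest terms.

817

Stage 1: 6*(13)^3 + 2*(13)^2 + 6*(13)^1 + 9 = (13182) + (338) + (78) + (9) = 13607; answer 13607
Stage 2: A1 = 13607; w = 13607; squarings mod 1081: 743^1=743, 743^2=739, 743^4=216, 743^8=173, 743^16=742, 743^32=335, 743^64=882, 743^128=685, 743^256=71, 743^512=717, 743^1024=614, 743^2048=808, 743^4096=1021, 743^8192=357; 743^13607 = 743^1 * 743^2 * 743^4 * 743^32 * 743^256 * 743^1024 * 743^4096 * 743^8192 = 321 (mod 1081); answer 321
Stage 3: A2 = 321; r = -11; remainder = value at the root: -1*(-11)^3 - 4*(-11)^2 + 3*(-11)^1 + 3 = (1331) + (-484) + (-33) + (3) = 817; answer 817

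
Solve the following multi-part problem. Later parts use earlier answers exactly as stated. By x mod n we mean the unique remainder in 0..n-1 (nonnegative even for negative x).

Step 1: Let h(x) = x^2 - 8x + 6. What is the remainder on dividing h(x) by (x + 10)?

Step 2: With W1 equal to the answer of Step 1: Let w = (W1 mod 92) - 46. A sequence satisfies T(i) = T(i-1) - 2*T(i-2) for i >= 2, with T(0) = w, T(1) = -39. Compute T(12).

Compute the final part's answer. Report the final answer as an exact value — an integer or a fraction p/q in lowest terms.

Step 1: remainder = value at the root: 1*(-10)^2 - 8*(-10)^1 + 6 = (100) + (80) + (6) = 186; answer 186
Step 2: W1 = 186; w = -44; T(2) = 1*(-39) - 2*(-44) = 49; iterating: T(2)=49, T(3)=127, T(4)=29, T(5)=-225, T(6)=-283, T(7)=167, T(8)=733, T(9)=399, T(10)=-1067, T(11)=-1865, T(12)=269; answer 269

269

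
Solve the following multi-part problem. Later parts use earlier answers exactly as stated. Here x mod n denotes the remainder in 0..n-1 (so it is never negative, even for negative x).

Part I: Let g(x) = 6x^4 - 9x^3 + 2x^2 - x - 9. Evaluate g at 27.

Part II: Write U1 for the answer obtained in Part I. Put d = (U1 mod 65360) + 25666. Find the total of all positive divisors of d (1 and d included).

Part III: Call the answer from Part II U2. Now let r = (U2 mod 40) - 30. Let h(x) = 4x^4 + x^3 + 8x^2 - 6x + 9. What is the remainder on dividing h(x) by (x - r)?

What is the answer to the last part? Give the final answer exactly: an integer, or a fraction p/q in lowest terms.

Part I: 6*(27)^4 - 9*(27)^3 + 2*(27)^2 - 1*(27)^1 - 9 = (3188646) + (-177147) + (1458) + (-27) + (-9) = 3012921; answer 3012921
Part II: U1 = 3012921; d = 32027; 32027 is prime, so its only divisors are 1 and 32027; sigma = 1 + 32027 = 32028; answer 32028
Part III: U2 = 32028; r = -2; remainder = value at the root: 4*(-2)^4 + 1*(-2)^3 + 8*(-2)^2 - 6*(-2)^1 + 9 = (64) + (-8) + (32) + (12) + (9) = 109; answer 109

109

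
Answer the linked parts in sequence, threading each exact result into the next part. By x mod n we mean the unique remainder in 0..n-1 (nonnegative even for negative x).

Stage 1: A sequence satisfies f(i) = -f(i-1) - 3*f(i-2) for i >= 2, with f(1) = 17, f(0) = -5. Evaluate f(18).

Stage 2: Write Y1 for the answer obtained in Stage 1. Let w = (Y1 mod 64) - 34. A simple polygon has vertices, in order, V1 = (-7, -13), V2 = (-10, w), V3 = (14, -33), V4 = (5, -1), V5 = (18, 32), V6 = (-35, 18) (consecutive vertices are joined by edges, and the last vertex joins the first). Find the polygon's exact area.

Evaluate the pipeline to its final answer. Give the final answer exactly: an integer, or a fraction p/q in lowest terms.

2785/2

Stage 1: f(2) = -1*(17) - 3*(-5) = -2; iterating: f(2)=-2, f(3)=-49, f(4)=55, f(5)=92, f(6)=-257, f(7)=-19, f(8)=790, f(9)=-733, f(10)=-1637, f(11)=3836, f(12)=1075, f(13)=-12583, f(14)=9358, f(15)=28391, f(16)=-56465, f(17)=-28708, f(18)=198103; answer 198103
Stage 2: Y1 = 198103; w = -11; cross terms: (-7*-11 - -10*-13)=-53, (-10*-33 - 14*-11)=484, (14*-1 - 5*-33)=151, (5*32 - 18*-1)=178, (18*18 - -35*32)=1444, (-35*-13 - -7*18)=581; twice the area = |2785| = 2785; area = 2785/2; answer 2785/2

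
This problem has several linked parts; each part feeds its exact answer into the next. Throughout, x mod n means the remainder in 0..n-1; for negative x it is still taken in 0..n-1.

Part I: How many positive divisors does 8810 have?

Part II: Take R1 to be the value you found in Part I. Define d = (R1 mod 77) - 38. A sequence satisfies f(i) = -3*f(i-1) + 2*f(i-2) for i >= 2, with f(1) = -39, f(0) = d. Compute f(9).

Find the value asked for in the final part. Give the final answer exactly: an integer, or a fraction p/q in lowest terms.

Part I: 8810 = 2 * 5 * 881; number of divisors = (1+1) * (1+1) * (1+1) = 8; answer 8
Part II: R1 = 8; d = -30; f(2) = -3*(-39) + 2*(-30) = 57; iterating: f(2)=57, f(3)=-249, f(4)=861, f(5)=-3081, f(6)=10965, f(7)=-39057, f(8)=139101, f(9)=-495417; answer -495417

-495417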